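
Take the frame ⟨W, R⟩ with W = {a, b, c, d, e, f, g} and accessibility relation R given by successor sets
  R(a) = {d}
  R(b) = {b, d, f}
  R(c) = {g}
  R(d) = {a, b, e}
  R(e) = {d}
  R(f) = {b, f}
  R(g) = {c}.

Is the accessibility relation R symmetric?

Yes

Symmetric: yes — every pair in R has its reverse in R.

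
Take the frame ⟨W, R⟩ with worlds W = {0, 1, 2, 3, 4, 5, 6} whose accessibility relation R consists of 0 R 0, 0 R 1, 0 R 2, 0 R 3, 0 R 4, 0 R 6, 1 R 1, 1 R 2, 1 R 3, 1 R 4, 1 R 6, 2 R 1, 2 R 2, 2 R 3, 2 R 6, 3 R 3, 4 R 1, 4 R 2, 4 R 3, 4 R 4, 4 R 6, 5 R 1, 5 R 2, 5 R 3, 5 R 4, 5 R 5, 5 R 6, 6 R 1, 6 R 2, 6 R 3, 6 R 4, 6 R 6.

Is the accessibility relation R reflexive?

Yes

Reflexive: yes — every world is R-related to itself.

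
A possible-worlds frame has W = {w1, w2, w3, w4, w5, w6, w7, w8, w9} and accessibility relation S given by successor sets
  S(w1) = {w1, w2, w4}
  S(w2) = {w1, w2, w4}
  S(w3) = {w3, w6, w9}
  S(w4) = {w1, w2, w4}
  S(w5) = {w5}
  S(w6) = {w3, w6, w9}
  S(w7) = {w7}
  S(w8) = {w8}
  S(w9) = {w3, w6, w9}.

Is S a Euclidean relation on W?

Euclidean: yes — any two successors of a common world are S-related.

Yes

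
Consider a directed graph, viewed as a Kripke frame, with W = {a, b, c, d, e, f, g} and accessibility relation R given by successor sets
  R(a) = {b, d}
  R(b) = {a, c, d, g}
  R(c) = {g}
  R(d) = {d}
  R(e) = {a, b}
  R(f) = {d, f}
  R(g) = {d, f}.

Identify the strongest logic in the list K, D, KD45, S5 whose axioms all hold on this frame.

Serial (axiom D): yes — every world has a successor (e.g. a R b).
Euclidean (axiom 5): no — a R d and a R b, but not d R b.
Transitive (axiom 4): no — a R b and b R c, but not a R c.
Reflexive (axiom T): no — a is not related to itself.
So F validates K, D; KD45 would additionally require R to be Euclidean and transitive. The strongest is D.

D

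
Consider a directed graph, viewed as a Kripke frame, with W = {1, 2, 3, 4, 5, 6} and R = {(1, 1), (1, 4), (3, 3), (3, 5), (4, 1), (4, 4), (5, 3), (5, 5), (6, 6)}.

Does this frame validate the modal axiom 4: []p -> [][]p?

By correspondence theory, 4 is valid on a frame iff R is transitive.
Transitive: yes — every two-step R-path is closed by a direct edge.

Yes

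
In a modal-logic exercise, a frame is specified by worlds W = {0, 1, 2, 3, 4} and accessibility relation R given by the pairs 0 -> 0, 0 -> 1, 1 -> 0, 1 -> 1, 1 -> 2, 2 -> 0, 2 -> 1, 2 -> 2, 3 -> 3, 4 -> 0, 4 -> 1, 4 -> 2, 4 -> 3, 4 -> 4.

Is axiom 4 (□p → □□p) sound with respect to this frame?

By correspondence theory, 4 is valid on a frame iff R is transitive.
Transitive: no — 0 R 1 and 1 R 2, but not 0 R 2.

No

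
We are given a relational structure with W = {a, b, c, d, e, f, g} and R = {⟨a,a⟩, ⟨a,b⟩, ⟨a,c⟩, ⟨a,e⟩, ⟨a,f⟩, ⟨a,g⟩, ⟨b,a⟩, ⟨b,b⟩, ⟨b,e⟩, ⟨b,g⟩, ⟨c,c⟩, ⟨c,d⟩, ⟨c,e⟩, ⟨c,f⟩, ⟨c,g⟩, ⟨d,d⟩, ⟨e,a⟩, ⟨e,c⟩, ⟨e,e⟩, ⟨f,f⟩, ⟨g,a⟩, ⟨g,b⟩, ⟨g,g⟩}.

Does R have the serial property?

Serial: yes — every world has a successor (e.g. a R a).

Yes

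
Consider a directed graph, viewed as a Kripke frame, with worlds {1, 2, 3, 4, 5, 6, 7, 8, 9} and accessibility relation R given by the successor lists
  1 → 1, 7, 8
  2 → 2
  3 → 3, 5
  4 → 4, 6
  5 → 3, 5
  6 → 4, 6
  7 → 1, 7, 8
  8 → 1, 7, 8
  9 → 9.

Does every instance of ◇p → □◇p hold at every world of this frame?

Yes

Axiom 5 corresponds to the accessibility relation being Euclidean.
Euclidean: yes — any two successors of a common world are R-related.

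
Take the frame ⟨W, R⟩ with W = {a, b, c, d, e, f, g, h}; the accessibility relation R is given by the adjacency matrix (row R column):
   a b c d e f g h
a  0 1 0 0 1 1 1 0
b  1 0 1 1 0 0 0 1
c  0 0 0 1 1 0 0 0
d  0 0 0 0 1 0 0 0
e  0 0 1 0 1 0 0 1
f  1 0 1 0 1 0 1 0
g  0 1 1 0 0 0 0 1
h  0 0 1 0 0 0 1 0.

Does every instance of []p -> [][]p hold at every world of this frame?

By correspondence theory, 4 is valid on a frame iff R is transitive.
Transitive: no — a R b and b R c, but not a R c.

No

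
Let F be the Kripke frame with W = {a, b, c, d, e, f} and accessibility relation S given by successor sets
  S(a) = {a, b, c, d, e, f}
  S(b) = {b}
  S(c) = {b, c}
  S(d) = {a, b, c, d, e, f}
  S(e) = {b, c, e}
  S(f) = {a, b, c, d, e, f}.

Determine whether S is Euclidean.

Euclidean: no — a S b and a S c, but not b S c.

No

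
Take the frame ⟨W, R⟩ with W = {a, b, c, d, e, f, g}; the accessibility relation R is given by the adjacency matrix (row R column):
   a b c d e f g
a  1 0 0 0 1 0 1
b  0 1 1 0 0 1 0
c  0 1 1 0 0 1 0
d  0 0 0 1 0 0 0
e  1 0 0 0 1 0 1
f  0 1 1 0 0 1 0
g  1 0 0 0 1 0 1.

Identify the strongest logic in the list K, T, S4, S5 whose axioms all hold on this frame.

Reflexive (axiom T): yes — every world is R-related to itself.
Transitive (axiom 4): yes — every two-step R-path is closed by a direct edge.
Euclidean (axiom 5): yes — any two successors of a common world are R-related.
So F validates K, T, S4, S5. The strongest is S5.

S5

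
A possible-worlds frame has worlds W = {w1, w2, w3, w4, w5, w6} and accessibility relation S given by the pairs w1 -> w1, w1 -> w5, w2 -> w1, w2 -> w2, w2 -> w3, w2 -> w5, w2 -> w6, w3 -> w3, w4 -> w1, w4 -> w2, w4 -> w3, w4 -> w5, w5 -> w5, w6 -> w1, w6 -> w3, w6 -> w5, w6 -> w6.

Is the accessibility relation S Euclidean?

No

Euclidean: no — w2 S w1 and w2 S w3, but not w1 S w3.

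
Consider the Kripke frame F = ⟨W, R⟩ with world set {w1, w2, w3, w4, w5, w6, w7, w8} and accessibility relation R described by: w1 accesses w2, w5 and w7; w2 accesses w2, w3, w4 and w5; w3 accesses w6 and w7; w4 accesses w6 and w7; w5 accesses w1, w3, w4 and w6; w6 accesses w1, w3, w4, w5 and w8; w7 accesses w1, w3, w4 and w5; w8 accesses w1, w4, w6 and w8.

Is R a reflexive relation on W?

Reflexive: no — w1 is not related to itself.

No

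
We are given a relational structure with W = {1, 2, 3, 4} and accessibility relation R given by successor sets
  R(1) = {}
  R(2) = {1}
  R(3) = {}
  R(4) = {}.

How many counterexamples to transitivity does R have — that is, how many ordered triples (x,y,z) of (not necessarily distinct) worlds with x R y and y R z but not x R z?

R is transitive; there are no such tuples.

0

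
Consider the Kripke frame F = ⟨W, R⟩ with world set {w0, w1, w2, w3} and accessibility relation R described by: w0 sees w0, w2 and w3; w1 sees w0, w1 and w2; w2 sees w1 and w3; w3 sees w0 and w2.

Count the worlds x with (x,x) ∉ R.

Enumerating: w2, w3.

2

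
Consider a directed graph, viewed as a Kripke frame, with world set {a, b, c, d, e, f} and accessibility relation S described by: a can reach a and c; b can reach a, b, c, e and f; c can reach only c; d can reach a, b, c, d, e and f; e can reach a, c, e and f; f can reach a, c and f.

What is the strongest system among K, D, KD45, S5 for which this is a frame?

D

Serial (axiom D): yes — every world has a successor (e.g. a S a).
Euclidean (axiom 5): no — b S a and b S e, but not a S e.
Transitive (axiom 4): yes — every two-step S-path is closed by a direct edge.
Reflexive (axiom T): yes — every world is S-related to itself.
So F validates K, D; KD45 would additionally require S to be Euclidean. The strongest is D.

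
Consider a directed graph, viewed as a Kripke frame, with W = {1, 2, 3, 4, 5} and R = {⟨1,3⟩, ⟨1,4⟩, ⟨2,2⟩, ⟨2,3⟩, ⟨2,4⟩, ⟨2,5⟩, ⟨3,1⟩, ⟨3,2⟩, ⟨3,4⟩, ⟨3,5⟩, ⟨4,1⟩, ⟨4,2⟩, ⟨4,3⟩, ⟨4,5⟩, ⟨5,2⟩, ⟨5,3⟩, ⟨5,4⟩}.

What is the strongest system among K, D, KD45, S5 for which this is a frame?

Serial (axiom D): yes — every world has a successor (e.g. 1 R 3).
Euclidean (axiom 5): no — 3 R 1 and 3 R 2, but not 1 R 2.
Transitive (axiom 4): no — 1 R 3 and 3 R 2, but not 1 R 2.
Reflexive (axiom T): no — 1 is not related to itself.
So F validates K, D; KD45 would additionally require R to be Euclidean and transitive. The strongest is D.

D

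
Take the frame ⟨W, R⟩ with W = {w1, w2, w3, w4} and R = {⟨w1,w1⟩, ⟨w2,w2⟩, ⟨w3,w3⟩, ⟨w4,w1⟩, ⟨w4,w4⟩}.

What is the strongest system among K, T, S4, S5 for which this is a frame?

S4

Reflexive (axiom T): yes — every world is R-related to itself.
Transitive (axiom 4): yes — every two-step R-path is closed by a direct edge.
Euclidean (axiom 5): no — w4 R w1 and w4 R w4, but not w1 R w4.
So F validates K, T, S4; S5 would additionally require R to be Euclidean. The strongest is S4.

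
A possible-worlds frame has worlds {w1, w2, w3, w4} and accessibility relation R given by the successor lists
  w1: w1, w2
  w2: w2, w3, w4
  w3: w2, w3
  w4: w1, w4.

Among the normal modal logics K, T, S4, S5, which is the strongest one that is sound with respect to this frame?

T

Reflexive (axiom T): yes — every world is R-related to itself.
Transitive (axiom 4): no — w1 R w2 and w2 R w3, but not w1 R w3.
Euclidean (axiom 5): no — w2 R w3 and w2 R w4, but not w3 R w4.
So F validates K, T; S4 would additionally require R to be transitive. The strongest is T.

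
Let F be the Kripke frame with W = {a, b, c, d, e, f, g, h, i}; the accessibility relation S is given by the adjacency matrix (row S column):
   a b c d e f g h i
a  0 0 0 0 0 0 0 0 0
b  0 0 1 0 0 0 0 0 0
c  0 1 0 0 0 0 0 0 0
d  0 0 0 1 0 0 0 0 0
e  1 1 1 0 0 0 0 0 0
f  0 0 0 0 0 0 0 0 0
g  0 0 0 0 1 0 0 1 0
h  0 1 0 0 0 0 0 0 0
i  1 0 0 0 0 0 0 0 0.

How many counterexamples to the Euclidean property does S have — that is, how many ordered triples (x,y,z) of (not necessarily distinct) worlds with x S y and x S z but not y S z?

15

Enumerating: (b,c,c), (c,b,b), (e,a,a), (e,a,b), (e,a,c), (e,b,a), (e,b,b), (e,c,a), (e,c,c), (g,e,e), (g,e,h), (g,h,e), (g,h,h), (h,b,b), (i,a,a).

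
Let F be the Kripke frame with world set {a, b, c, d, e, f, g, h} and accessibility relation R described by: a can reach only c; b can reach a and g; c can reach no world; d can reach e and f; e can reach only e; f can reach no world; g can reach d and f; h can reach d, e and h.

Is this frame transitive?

No

Transitive: no — b R a and a R c, but not b R c.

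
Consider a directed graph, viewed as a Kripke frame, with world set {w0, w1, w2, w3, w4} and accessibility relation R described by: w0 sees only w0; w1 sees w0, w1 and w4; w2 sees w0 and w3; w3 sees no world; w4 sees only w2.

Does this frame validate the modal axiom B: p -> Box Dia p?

By correspondence theory, B is valid on a frame iff R is symmetric.
Symmetric: no — w1 R w0 but not w0 R w1.

No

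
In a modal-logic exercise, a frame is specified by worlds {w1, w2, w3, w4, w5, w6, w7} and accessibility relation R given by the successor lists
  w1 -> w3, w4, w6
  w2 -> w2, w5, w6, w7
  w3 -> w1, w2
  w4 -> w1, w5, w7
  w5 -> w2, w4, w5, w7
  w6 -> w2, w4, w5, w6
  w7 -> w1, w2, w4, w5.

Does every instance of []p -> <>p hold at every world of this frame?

Axiom D corresponds to the accessibility relation being serial.
Serial: yes — every world has a successor (e.g. w1 R w3).

Yes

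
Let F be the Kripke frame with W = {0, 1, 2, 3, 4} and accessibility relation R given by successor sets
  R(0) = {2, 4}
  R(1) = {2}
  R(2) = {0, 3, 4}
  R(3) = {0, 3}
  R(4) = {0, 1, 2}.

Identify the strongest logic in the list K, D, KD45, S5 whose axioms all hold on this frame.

D

Serial (axiom D): yes — every world has a successor (e.g. 0 R 2).
Euclidean (axiom 5): no — 2 R 0 and 2 R 3, but not 0 R 3.
Transitive (axiom 4): no — 0 R 2 and 2 R 3, but not 0 R 3.
Reflexive (axiom T): no — 0 is not related to itself.
So F validates K, D; KD45 would additionally require R to be Euclidean and transitive. The strongest is D.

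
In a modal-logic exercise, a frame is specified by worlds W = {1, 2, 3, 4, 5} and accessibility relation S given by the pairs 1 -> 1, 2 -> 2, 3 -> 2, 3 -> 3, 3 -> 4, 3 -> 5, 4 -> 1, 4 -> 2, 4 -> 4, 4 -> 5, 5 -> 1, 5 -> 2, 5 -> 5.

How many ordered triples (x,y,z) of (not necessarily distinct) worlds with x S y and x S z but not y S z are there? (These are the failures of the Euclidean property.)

17

Enumerating: (3,2,3), (3,2,4), (3,2,5), (3,4,3), (3,5,3), (3,5,4), (4,1,2), (4,1,4), (4,1,5), (4,2,1), (4,2,4), (4,2,5), (4,5,4), (5,1,2), (5,1,5), (5,2,1), (5,2,5).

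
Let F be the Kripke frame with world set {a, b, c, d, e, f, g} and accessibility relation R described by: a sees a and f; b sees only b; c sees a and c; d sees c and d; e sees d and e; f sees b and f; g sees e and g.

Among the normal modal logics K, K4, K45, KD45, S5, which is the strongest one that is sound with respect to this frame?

Transitive (axiom 4): no — a R f and f R b, but not a R b.
Euclidean (axiom 5): no — a R f and a R a, but not f R a.
Serial (axiom D): yes — every world has a successor (e.g. a R a).
Reflexive (axiom T): yes — every world is R-related to itself.
So F validates K; K4 would additionally require R to be transitive. The strongest is K.

K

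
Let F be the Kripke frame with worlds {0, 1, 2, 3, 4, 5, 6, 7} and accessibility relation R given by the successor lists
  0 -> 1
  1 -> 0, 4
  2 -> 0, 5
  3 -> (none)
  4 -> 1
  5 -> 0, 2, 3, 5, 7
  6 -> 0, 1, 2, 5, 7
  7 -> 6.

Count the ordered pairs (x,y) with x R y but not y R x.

Enumerating: (2,0), (5,0), (5,3), (5,7), (6,0), (6,1), (6,2), (6,5).

8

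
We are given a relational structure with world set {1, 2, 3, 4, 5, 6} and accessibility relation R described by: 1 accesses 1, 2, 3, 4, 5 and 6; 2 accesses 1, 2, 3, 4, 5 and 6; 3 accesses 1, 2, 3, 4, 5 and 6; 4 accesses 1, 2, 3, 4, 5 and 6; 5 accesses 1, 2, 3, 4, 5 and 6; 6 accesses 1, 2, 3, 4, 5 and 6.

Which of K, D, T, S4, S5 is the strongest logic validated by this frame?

S5

Serial (axiom D): yes — every world has a successor (e.g. 1 R 1).
Reflexive (axiom T): yes — every world is R-related to itself.
Transitive (axiom 4): yes — every two-step R-path is closed by a direct edge.
Euclidean (axiom 5): yes — any two successors of a common world are R-related.
So F validates K, D, T, S4, S5. The strongest is S5.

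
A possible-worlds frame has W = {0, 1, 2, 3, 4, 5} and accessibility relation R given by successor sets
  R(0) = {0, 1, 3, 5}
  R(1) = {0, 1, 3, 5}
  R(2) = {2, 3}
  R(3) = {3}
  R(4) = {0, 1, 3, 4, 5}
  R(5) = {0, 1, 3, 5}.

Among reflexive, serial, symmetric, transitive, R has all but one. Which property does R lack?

symmetric

Reflexive: yes — every world is R-related to itself.
Serial: yes — every world has a successor (e.g. 0 R 0).
Symmetric: no — 0 R 3 but not 3 R 0.
Transitive: yes — every two-step R-path is closed by a direct edge.
Only symmetric fails.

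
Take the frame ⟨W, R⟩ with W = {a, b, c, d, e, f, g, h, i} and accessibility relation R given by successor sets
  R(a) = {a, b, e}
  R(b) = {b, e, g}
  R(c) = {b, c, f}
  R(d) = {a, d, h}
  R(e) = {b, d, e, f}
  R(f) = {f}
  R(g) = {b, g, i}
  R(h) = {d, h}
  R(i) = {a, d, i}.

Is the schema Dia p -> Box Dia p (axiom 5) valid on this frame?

No

The schema 5 characterises exactly the Euclidean frames.
Euclidean: no — b R e and b R g, but not e R g.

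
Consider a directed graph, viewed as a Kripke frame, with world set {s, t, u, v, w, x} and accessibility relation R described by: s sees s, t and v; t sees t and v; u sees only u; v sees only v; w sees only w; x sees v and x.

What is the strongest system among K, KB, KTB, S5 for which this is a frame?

Symmetric (axiom B): no — s R t but not t R s.
Reflexive (axiom T): yes — every world is R-related to itself.
Euclidean (axiom 5): no — s R v and s R t, but not v R t.
So F validates K; KB would additionally require R to be symmetric. The strongest is K.

K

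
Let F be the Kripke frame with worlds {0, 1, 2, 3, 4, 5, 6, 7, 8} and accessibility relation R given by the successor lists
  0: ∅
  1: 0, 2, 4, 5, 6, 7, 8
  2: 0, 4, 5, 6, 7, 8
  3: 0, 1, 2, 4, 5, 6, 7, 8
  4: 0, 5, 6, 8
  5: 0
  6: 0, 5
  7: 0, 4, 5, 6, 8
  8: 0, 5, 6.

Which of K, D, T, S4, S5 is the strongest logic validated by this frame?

K

Serial (axiom D): no — 0 has no R-successor.
Reflexive (axiom T): no — 0 is not related to itself.
Transitive (axiom 4): yes — every two-step R-path is closed by a direct edge.
Euclidean (axiom 5): no — 1 R 0 and 1 R 2, but not 0 R 2.
So F validates K; D would additionally require R to be serial. The strongest is K.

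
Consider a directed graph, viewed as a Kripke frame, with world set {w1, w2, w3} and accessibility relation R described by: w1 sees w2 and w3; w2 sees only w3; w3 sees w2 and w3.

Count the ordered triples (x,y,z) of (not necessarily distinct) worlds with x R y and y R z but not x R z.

Enumerating: (w2,w3,w2).

1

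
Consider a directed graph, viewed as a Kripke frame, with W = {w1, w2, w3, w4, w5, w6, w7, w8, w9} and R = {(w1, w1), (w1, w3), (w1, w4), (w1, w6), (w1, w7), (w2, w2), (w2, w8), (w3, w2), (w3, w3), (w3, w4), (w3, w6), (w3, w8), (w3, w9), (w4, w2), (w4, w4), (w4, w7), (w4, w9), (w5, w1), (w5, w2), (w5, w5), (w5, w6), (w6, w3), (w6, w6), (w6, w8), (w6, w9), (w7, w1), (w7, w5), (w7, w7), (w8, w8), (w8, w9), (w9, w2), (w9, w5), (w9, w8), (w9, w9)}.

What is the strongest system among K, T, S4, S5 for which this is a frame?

Reflexive (axiom T): yes — every world is R-related to itself.
Transitive (axiom 4): no — w1 R w3 and w3 R w2, but not w1 R w2.
Euclidean (axiom 5): no — w1 R w3 and w1 R w7, but not w3 R w7.
So F validates K, T; S4 would additionally require R to be transitive. The strongest is T.

T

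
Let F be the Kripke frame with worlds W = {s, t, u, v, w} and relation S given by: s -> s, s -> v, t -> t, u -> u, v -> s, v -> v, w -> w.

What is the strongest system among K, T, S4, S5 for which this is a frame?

Reflexive (axiom T): yes — every world is S-related to itself.
Transitive (axiom 4): yes — every two-step S-path is closed by a direct edge.
Euclidean (axiom 5): yes — any two successors of a common world are S-related.
So F validates K, T, S4, S5. The strongest is S5.

S5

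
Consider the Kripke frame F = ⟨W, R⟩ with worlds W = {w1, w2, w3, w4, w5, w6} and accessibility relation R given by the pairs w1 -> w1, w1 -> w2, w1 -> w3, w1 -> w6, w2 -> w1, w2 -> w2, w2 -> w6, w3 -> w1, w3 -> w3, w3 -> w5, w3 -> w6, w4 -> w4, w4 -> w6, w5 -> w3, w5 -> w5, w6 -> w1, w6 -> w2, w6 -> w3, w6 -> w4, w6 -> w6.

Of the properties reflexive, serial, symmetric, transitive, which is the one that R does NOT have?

Reflexive: yes — every world is R-related to itself.
Serial: yes — every world has a successor (e.g. w1 R w1).
Symmetric: yes — every pair in R has its reverse in R.
Transitive: no — w1 R w3 and w3 R w5, but not w1 R w5.
Only transitive fails.

transitive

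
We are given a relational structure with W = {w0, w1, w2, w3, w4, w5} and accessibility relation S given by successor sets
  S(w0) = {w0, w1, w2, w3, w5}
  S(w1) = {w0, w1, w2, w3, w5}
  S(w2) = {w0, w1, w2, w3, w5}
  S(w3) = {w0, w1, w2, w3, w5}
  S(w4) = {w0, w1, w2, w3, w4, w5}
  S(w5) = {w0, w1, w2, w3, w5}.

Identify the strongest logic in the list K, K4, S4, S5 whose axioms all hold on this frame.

Transitive (axiom 4): yes — every two-step S-path is closed by a direct edge.
Reflexive (axiom T): yes — every world is S-related to itself.
Euclidean (axiom 5): no — w4 S w0 and w4 S w4, but not w0 S w4.
So F validates K, K4, S4; S5 would additionally require S to be Euclidean. The strongest is S4.

S4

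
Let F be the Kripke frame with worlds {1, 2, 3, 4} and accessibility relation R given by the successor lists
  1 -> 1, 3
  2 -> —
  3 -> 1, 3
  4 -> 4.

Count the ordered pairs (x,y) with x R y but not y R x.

R is symmetric; there are no such tuples.

0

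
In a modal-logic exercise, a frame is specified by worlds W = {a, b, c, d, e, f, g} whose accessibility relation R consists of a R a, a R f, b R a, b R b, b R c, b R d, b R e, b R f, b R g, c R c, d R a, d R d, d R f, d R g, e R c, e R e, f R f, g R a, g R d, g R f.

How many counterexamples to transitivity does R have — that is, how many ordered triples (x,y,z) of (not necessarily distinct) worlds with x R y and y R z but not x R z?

1

Enumerating: (g,d,g).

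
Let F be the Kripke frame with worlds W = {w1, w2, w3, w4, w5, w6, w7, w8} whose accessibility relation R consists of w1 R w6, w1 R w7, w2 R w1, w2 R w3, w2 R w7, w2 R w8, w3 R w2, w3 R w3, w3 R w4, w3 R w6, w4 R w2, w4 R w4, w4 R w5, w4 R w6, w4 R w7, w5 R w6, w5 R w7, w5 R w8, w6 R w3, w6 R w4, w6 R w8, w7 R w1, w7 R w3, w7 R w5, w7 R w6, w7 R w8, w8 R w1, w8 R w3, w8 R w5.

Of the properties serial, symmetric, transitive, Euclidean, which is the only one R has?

serial

Serial: yes — every world has a successor (e.g. w1 R w6).
Symmetric: no — w1 R w6 but not w6 R w1.
Transitive: no — w1 R w6 and w6 R w3, but not w1 R w3.
Euclidean: no — w1 R w6 and w1 R w7, but not w6 R w7.
Only serial holds.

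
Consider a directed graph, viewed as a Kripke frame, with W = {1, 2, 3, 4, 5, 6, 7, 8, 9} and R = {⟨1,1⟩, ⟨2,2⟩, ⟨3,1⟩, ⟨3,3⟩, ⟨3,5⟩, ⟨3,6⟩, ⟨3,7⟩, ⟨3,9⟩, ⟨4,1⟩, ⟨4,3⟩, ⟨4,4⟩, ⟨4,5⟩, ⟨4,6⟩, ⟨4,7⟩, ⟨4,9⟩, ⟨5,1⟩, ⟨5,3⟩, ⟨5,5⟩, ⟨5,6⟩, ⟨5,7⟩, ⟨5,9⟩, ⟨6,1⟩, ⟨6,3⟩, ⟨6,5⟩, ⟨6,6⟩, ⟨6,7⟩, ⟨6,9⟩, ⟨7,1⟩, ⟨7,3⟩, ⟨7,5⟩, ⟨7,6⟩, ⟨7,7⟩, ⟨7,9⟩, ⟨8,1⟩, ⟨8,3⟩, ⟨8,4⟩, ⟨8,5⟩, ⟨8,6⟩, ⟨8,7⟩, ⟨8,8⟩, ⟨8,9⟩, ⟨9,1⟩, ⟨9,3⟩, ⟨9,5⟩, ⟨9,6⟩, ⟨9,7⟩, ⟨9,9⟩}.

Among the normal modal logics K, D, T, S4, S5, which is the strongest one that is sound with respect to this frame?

Serial (axiom D): yes — every world has a successor (e.g. 1 R 1).
Reflexive (axiom T): yes — every world is R-related to itself.
Transitive (axiom 4): yes — every two-step R-path is closed by a direct edge.
Euclidean (axiom 5): no — 3 R 1 and 3 R 5, but not 1 R 5.
So F validates K, D, T, S4; S5 would additionally require R to be Euclidean. The strongest is S4.

S4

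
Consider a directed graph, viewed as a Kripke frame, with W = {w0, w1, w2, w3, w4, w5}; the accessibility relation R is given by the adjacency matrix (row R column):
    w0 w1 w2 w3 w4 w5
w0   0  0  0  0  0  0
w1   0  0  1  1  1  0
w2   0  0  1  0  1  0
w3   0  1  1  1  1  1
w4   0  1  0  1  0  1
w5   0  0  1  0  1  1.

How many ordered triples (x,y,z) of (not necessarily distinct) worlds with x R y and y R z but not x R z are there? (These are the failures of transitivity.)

Enumerating: (w1,w3,w1), (w1,w3,w5), (w1,w4,w1), (w1,w4,w5), (w2,w4,w1), (w2,w4,w3), (w2,w4,w5), (w4,w1,w2), (w4,w1,w4), (w4,w3,w2), (w4,w3,w4), (w4,w5,w2), (w4,w5,w4), (w5,w4,w1), (w5,w4,w3).

15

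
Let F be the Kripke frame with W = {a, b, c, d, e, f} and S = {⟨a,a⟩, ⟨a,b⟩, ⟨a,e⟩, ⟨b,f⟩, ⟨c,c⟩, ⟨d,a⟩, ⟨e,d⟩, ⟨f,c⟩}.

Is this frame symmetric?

Symmetric: no — a S b but not b S a.

No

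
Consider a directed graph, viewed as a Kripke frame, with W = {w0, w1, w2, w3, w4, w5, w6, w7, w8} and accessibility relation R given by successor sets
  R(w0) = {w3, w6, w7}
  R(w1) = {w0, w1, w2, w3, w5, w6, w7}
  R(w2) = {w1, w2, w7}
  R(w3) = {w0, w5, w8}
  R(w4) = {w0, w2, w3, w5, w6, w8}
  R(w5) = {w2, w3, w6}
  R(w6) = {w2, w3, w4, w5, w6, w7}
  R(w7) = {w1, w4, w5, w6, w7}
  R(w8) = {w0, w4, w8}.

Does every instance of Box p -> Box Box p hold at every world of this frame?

The schema 4 characterises exactly the transitive frames.
Transitive: no — w0 R w3 and w3 R w5, but not w0 R w5.

No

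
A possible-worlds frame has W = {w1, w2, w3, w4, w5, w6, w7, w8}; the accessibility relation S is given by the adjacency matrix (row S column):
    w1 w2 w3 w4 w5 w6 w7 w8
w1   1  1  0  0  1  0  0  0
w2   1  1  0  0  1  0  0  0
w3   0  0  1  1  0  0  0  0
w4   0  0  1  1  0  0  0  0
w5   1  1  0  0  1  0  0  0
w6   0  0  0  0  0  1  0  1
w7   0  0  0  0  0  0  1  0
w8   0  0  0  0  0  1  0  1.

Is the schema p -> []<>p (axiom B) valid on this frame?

Yes

By correspondence theory, B is valid on a frame iff S is symmetric.
Symmetric: yes — every pair in S has its reverse in S.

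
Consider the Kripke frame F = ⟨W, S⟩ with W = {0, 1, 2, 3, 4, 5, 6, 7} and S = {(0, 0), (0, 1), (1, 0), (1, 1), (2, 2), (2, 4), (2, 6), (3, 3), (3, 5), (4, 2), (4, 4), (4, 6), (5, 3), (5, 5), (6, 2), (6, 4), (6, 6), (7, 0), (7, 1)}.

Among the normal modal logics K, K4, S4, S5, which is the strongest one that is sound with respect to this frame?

K4

Transitive (axiom 4): yes — every two-step S-path is closed by a direct edge.
Reflexive (axiom T): no — 7 is not related to itself.
Euclidean (axiom 5): yes — any two successors of a common world are S-related.
So F validates K, K4; S4 would additionally require S to be reflexive. The strongest is K4.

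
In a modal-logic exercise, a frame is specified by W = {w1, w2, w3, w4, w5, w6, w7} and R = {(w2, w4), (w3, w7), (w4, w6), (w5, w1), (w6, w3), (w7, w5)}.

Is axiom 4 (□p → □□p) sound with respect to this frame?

No

By correspondence theory, 4 is valid on a frame iff R is transitive.
Transitive: no — w2 R w4 and w4 R w6, but not w2 R w6.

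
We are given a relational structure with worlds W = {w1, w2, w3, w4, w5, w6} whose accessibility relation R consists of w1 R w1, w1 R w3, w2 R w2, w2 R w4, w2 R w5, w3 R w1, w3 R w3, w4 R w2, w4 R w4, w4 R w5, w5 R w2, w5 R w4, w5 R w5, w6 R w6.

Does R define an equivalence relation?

Yes

Reflexive: yes — every world is R-related to itself.
Symmetric: yes — every pair in R has its reverse in R.
Transitive: yes — every two-step R-path is closed by a direct edge.
So R is an equivalence relation.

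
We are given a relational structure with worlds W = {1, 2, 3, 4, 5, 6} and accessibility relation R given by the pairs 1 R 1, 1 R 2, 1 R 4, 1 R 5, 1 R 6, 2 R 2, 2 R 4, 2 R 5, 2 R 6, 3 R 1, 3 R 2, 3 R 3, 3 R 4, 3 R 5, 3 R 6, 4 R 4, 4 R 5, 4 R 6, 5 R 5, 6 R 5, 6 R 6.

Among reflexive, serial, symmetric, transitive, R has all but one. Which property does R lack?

Reflexive: yes — every world is R-related to itself.
Serial: yes — every world has a successor (e.g. 1 R 1).
Symmetric: no — 1 R 2 but not 2 R 1.
Transitive: yes — every two-step R-path is closed by a direct edge.
Only symmetric fails.

symmetric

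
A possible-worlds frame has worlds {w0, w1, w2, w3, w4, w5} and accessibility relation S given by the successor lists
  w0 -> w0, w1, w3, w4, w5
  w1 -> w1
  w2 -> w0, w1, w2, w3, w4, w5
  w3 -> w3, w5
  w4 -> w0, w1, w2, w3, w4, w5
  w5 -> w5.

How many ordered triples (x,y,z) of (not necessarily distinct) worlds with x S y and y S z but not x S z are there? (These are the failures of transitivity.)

1

Enumerating: (w0,w4,w2).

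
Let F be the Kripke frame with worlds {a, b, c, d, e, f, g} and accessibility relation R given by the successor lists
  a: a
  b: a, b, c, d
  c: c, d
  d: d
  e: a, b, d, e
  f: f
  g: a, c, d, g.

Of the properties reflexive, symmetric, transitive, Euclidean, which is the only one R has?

reflexive

Reflexive: yes — every world is R-related to itself.
Symmetric: no — b R a but not a R b.
Transitive: no — e R b and b R c, but not e R c.
Euclidean: no — b R a and b R c, but not a R c.
Only reflexive holds.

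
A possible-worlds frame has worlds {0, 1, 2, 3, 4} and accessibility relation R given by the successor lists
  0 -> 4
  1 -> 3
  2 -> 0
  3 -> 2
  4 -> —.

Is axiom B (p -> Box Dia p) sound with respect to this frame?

No

The schema B characterises exactly the symmetric frames.
Symmetric: no — 0 R 4 but not 4 R 0.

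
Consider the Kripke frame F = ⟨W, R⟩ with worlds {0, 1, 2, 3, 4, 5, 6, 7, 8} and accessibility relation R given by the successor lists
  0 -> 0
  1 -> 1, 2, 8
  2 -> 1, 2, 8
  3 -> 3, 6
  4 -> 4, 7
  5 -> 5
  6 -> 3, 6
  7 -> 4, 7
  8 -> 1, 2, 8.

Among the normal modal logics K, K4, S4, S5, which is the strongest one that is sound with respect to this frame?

S5

Transitive (axiom 4): yes — every two-step R-path is closed by a direct edge.
Reflexive (axiom T): yes — every world is R-related to itself.
Euclidean (axiom 5): yes — any two successors of a common world are R-related.
So F validates K, K4, S4, S5. The strongest is S5.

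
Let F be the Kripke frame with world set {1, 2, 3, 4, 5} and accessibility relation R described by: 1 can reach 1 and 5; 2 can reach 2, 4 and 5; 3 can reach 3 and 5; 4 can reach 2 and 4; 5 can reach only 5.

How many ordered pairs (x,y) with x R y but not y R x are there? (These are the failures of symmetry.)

Enumerating: (1,5), (2,5), (3,5).

3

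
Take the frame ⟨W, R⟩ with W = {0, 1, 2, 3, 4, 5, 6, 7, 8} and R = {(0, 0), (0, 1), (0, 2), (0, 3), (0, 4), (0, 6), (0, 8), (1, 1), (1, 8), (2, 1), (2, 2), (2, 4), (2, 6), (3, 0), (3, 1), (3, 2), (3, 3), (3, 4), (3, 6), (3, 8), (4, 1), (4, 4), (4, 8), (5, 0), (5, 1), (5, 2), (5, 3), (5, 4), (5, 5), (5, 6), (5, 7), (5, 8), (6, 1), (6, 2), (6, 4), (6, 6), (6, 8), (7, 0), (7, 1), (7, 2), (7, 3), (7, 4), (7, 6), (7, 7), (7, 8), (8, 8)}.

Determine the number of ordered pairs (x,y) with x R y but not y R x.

Enumerating: (0,1), (0,2), (0,4), (0,6), (0,8), (1,8), (2,1), (2,4), (3,1), (3,2), (3,4), (3,6), … and 21 more.
Total: 33.

33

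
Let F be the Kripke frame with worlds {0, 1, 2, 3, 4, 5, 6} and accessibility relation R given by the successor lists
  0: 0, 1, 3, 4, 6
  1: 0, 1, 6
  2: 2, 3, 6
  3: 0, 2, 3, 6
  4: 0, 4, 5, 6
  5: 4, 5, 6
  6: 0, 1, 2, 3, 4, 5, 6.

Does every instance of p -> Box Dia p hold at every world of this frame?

The schema B characterises exactly the symmetric frames.
Symmetric: yes — every pair in R has its reverse in R.

Yes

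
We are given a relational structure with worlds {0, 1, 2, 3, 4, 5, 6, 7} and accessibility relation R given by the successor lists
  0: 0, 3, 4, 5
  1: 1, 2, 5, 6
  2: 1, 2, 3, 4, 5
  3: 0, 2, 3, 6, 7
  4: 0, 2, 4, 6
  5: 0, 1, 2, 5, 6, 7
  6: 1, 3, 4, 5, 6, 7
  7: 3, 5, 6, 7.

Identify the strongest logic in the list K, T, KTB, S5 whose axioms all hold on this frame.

KTB

Reflexive (axiom T): yes — every world is R-related to itself.
Symmetric (axiom B): yes — every pair in R has its reverse in R.
Euclidean (axiom 5): no — 0 R 3 and 0 R 4, but not 3 R 4.
So F validates K, T, KTB; S5 would additionally require R to be Euclidean. The strongest is KTB.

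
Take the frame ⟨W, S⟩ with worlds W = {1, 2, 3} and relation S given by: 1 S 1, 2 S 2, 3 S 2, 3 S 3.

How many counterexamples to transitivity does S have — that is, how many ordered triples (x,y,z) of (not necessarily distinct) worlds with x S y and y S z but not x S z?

S is transitive; there are no such tuples.

0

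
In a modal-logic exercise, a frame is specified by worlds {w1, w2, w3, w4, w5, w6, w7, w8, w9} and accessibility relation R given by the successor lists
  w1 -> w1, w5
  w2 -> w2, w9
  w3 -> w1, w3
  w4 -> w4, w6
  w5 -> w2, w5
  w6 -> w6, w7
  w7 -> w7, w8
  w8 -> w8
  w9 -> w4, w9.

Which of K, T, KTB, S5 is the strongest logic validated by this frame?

Reflexive (axiom T): yes — every world is R-related to itself.
Symmetric (axiom B): no — w1 R w5 but not w5 R w1.
Euclidean (axiom 5): no — w1 R w5 and w1 R w1, but not w5 R w1.
So F validates K, T; KTB would additionally require R to be symmetric. The strongest is T.

T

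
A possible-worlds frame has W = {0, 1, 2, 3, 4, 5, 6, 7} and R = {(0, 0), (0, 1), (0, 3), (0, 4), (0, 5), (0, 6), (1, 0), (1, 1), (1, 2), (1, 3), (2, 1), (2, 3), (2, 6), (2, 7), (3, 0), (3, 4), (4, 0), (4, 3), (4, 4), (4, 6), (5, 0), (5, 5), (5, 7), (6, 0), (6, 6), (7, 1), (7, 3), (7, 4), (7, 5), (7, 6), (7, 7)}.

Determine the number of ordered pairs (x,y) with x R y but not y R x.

9

Enumerating: (1,3), (2,3), (2,6), (2,7), (4,6), (7,1), (7,3), (7,4), (7,6).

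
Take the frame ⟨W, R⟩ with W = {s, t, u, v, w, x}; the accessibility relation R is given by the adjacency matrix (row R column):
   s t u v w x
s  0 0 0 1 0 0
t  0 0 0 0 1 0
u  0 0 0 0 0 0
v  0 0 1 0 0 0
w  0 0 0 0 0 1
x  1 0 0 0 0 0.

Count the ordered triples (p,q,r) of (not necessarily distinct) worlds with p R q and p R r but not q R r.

5

Enumerating: (s,v,v), (t,w,w), (v,u,u), (w,x,x), (x,s,s).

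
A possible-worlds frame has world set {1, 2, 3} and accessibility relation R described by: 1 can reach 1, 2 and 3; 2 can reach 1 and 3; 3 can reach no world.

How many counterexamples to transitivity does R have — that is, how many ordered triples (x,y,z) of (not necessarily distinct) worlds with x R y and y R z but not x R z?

1

Enumerating: (2,1,2).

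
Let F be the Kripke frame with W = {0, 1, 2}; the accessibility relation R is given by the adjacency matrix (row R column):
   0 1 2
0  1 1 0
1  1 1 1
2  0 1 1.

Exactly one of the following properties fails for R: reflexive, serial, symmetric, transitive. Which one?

transitive

Reflexive: yes — every world is R-related to itself.
Serial: yes — every world has a successor (e.g. 0 R 0).
Symmetric: yes — every pair in R has its reverse in R.
Transitive: no — 0 R 1 and 1 R 2, but not 0 R 2.
Only transitive fails.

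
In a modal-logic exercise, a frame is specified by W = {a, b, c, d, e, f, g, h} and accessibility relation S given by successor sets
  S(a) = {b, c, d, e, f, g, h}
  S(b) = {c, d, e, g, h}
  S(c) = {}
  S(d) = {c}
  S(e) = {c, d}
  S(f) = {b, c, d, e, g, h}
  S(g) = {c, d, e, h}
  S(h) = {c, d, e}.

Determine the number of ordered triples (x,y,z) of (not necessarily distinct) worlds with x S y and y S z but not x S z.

S is transitive; there are no such tuples.

0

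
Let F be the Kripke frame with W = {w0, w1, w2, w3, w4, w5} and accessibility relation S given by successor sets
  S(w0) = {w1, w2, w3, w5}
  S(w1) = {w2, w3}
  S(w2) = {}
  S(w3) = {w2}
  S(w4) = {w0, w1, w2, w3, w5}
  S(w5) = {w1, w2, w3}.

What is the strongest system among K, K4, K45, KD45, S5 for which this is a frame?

K4

Transitive (axiom 4): yes — every two-step S-path is closed by a direct edge.
Euclidean (axiom 5): no — w0 S w1 and w0 S w5, but not w1 S w5.
Serial (axiom D): no — w2 has no S-successor.
Reflexive (axiom T): no — w0 is not related to itself.
So F validates K, K4; K45 would additionally require S to be Euclidean. The strongest is K4.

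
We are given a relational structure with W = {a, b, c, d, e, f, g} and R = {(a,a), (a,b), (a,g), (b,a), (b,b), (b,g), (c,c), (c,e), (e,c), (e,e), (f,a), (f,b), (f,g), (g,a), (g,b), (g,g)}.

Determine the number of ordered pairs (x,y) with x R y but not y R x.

Enumerating: (f,a), (f,b), (f,g).

3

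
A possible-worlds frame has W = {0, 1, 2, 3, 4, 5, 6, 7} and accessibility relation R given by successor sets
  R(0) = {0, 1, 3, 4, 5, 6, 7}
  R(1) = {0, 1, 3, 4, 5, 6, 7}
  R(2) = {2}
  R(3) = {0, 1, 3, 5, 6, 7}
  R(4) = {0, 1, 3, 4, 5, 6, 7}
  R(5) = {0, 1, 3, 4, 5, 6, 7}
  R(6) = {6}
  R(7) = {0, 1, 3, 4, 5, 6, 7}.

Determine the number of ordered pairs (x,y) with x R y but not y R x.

7

Enumerating: (0,6), (1,6), (3,6), (4,3), (4,6), (5,6), (7,6).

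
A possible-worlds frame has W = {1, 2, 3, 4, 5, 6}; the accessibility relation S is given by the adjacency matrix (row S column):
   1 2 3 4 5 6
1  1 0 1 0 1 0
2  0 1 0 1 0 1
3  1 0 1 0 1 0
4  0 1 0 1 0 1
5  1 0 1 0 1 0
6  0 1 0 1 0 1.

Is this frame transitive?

Transitive: yes — every two-step S-path is closed by a direct edge.

Yes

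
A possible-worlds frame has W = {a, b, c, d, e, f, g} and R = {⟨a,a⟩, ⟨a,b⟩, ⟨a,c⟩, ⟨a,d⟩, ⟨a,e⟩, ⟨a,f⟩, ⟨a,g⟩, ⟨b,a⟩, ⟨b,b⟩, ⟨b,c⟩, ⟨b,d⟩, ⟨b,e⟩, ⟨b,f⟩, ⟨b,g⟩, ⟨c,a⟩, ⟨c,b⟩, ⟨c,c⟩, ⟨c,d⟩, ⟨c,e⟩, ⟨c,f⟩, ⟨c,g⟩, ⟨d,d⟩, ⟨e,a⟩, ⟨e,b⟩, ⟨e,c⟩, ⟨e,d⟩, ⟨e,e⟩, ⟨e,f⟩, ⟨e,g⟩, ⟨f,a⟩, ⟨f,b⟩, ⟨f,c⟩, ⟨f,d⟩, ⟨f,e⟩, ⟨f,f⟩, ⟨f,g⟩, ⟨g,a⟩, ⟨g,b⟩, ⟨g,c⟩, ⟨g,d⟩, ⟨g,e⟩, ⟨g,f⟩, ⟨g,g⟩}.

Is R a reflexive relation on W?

Yes

Reflexive: yes — every world is R-related to itself.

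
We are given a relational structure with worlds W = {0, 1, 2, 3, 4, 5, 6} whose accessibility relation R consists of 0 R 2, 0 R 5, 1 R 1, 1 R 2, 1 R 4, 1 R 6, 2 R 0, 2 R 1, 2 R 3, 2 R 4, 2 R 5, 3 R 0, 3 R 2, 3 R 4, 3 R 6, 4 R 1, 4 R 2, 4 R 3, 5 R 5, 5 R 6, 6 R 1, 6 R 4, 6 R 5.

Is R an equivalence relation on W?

No

Reflexive: no — 0 is not related to itself.
Symmetric: no — 0 R 5 but not 5 R 0.
Transitive: no — 0 R 2 and 2 R 1, but not 0 R 1.
So R is not an equivalence relation.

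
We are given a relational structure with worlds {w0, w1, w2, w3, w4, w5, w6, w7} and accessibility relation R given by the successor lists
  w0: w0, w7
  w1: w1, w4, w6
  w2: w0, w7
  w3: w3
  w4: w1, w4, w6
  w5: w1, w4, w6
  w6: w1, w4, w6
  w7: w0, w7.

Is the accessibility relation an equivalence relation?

No

Reflexive: no — w2 is not related to itself.
Symmetric: no — w2 R w0 but not w0 R w2.
Transitive: yes — every two-step R-path is closed by a direct edge.
So R is not an equivalence relation.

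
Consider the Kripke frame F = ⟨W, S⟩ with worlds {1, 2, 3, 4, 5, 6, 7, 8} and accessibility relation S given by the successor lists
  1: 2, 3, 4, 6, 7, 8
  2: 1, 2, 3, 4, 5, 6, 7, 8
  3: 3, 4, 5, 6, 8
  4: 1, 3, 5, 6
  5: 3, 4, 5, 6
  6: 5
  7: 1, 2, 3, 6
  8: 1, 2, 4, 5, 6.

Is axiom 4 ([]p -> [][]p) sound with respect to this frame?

The schema 4 characterises exactly the transitive frames.
Transitive: no — 1 S 2 and 2 S 5, but not 1 S 5.

No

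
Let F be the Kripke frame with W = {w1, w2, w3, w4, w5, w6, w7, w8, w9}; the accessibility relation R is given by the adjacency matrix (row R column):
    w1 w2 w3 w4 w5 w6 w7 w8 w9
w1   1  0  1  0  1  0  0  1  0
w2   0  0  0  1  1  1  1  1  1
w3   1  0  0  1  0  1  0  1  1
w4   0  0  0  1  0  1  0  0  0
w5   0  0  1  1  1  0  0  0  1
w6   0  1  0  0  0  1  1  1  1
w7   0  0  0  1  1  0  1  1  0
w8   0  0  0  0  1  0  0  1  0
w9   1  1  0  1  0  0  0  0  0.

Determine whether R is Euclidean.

Euclidean: no — w1 R w3 and w1 R w5, but not w3 R w5.

No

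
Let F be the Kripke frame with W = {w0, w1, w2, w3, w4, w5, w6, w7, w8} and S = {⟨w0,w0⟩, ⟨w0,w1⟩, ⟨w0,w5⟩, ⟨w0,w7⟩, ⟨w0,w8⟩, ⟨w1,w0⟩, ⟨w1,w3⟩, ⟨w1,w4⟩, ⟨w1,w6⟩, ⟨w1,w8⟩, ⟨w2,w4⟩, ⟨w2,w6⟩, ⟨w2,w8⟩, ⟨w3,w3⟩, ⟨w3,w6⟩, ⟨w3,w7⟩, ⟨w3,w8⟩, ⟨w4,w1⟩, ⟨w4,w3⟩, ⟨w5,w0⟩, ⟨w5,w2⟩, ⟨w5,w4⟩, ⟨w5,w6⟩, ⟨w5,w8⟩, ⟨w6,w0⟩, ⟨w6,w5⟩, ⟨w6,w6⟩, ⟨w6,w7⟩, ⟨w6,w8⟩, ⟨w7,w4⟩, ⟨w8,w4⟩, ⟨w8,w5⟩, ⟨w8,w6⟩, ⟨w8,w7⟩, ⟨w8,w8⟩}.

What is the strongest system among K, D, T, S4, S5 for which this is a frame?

Serial (axiom D): yes — every world has a successor (e.g. w0 S w0).
Reflexive (axiom T): no — w1 is not related to itself.
Transitive (axiom 4): no — w0 S w1 and w1 S w3, but not w0 S w3.
Euclidean (axiom 5): no — w0 S w1 and w0 S w5, but not w1 S w5.
So F validates K, D; T would additionally require S to be reflexive. The strongest is D.

D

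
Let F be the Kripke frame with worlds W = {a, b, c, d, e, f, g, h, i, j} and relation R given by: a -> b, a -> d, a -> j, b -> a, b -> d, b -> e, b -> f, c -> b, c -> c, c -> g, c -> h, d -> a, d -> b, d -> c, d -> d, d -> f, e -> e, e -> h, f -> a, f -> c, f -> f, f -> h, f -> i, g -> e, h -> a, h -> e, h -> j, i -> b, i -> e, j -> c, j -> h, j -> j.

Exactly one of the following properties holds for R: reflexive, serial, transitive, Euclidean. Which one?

serial

Reflexive: no — a is not related to itself.
Serial: yes — every world has a successor (e.g. a R b).
Transitive: no — a R b and b R e, but not a R e.
Euclidean: no — a R b and a R j, but not b R j.
Only serial holds.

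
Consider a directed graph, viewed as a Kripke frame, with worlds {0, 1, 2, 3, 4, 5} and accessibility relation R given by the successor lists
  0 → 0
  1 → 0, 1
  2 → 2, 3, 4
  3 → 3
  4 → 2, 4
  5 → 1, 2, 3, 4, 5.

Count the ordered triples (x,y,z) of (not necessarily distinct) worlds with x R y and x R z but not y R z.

17

Enumerating: (1,0,1), (2,3,2), (2,3,4), (2,4,3), (5,1,2), (5,1,3), (5,1,4), (5,1,5), (5,2,1), (5,2,5), (5,3,1), (5,3,2), (5,3,4), (5,3,5), (5,4,1), (5,4,3), (5,4,5).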